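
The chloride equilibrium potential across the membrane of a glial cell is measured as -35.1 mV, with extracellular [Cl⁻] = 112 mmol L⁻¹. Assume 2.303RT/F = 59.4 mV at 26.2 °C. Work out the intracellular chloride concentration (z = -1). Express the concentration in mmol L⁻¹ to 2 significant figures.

Nernst: E = (59.4/-1) · log₁₀([out]/[in]), so log₁₀([out]/[in]) = -35.1 × -1 / 59.4 = 0.5909.
[out]/[in] = 10^(0.5909) = 3.899.
[in] = 112 / 3.899 = 28.73 mmol L⁻¹.

29 mmol L⁻¹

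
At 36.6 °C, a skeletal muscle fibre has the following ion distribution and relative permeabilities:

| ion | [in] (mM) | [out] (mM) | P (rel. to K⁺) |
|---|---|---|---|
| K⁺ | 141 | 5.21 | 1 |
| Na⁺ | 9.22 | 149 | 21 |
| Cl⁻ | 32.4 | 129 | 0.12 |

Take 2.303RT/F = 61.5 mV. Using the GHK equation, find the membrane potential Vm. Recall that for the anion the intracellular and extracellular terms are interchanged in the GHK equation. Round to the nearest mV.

59 mV

Vm = 61.5 · log₁₀[(Σ P·[cation]ₒ + Σ P·[anion]ᵢ) / (Σ P·[cation]ᵢ + Σ P·[anion]ₒ)]
Numerator = 1×5.21 + 21×149 + 0.12×32.4 = 3138
Denominator = 1×141 + 21×9.22 + 0.12×129 = 350.1
Vm = 61.5 · log₁₀(8.9634) = 61.5 × (0.9525) = 58.58 mV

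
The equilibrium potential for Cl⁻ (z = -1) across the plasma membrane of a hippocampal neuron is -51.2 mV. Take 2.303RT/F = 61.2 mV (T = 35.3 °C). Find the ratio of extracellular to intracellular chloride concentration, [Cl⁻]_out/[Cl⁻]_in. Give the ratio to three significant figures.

log₁₀([out]/[in]) = E·z/(61.2) = -51.2 × -1 / 61.2 = 0.8366
[out]/[in] = 10^(0.8366) = 6.864

6.86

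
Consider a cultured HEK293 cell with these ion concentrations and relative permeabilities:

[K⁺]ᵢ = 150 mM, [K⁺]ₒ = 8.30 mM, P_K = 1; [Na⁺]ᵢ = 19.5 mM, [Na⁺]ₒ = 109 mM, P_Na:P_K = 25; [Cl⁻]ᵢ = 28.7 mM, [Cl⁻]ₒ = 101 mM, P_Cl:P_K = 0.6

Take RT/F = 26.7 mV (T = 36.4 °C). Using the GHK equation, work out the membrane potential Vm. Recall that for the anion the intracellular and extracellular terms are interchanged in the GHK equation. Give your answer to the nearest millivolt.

37 mV

Vm = 26.7 · ln[(Σ P·[cation]ₒ + Σ P·[anion]ᵢ) / (Σ P·[cation]ᵢ + Σ P·[anion]ₒ)]
Numerator = 1×8.30 + 25×109 + 0.6×28.7 = 2751
Denominator = 1×150 + 25×19.5 + 0.6×101 = 698.1
Vm = 26.7 · ln(3.94) = 26.7 × (1.3712) = 36.61 mV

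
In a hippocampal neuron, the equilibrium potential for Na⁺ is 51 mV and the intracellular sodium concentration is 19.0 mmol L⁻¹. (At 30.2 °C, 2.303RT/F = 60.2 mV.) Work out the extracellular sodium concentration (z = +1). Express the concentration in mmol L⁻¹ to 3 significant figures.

134 mmol L⁻¹

Nernst: E = (60.2/1) · log₁₀([out]/[in]), so log₁₀([out]/[in]) = 51.0 × 1 / 60.2 = 0.8472.
[out]/[in] = 10^(0.8472) = 7.034.
[out] = 7.034 × 19.0 = 133.6 mmol L⁻¹.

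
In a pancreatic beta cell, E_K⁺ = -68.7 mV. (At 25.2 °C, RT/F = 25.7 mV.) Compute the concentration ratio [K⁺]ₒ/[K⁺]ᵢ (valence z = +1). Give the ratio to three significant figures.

ln([out]/[in]) = E·z/(25.7) = -68.7 × 1 / 25.7 = -2.6732
[out]/[in] = e^(-2.6732) = 0.06903

0.0690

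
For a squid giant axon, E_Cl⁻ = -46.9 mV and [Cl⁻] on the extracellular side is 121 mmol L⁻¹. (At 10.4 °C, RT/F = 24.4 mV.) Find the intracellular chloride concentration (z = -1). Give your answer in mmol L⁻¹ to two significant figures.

Nernst: E = (24.4/-1) · ln([out]/[in]), so ln([out]/[in]) = -46.9 × -1 / 24.4 = 1.9221.
[out]/[in] = e^(1.9221) = 6.836.
[in] = 121 / 6.836 = 17.7 mmol L⁻¹.

18 mmol L⁻¹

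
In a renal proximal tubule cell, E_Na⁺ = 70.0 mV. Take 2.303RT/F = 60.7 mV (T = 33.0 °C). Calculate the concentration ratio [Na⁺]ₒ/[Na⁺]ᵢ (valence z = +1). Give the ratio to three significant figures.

14.2

log₁₀([out]/[in]) = E·z/(60.7) = 70.0 × 1 / 60.7 = 1.1532
[out]/[in] = 10^(1.1532) = 14.23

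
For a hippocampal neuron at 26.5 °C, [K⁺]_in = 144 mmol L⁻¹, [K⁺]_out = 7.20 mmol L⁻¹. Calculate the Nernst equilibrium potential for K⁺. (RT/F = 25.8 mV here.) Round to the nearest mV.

E = (25.8/z) · ln([K⁺]_out/[K⁺]_in) with z = +1.
= (25.8/1) · ln(7.20/144) = 25.80 · ln(0.05)
= 25.80 · (-2.9957) = -77.29 mV

-77 mV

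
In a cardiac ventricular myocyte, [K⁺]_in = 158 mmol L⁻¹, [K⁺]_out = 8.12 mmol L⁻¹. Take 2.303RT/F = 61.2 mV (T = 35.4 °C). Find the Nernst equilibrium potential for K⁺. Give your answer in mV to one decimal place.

E = (61.2/z) · log₁₀([K⁺]_out/[K⁺]_in) with z = +1.
= (61.2/1) · log₁₀(8.12/158) = 61.20 · log₁₀(0.05139)
= 61.20 · (-1.2891) = -78.89 mV

-78.9 mV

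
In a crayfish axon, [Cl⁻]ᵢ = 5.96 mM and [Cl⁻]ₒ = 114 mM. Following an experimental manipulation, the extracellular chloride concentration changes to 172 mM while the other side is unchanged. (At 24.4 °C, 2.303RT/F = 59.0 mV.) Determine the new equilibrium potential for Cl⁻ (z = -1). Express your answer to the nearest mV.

-86 mV

After the shift: [Cl⁻]_out = 172, [Cl⁻]_in = 5.96 mM.
E_new = (59.0/-1)·log₁₀(172/5.96) = -59.00 · (1.4603) = -86.16 mV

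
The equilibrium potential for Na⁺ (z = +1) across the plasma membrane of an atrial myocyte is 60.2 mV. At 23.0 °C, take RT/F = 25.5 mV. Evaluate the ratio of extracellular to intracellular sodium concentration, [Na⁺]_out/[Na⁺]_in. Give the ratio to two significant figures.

ln([out]/[in]) = E·z/(25.5) = 60.2 × 1 / 25.5 = 2.3608
[out]/[in] = e^(2.3608) = 10.6

11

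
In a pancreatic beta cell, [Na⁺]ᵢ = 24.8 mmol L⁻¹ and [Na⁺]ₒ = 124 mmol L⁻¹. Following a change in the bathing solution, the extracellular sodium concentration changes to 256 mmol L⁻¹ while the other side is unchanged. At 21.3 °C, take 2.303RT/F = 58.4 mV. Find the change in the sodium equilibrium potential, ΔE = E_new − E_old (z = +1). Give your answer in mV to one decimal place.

18.4 mV

E_old = (58.4/1)·log₁₀(124/24.8) = 40.82 mV
E_new = (58.4/1)·log₁₀(256/24.8) = 59.21 mV
ΔE = 59.21 − (40.82) = 18.39 mV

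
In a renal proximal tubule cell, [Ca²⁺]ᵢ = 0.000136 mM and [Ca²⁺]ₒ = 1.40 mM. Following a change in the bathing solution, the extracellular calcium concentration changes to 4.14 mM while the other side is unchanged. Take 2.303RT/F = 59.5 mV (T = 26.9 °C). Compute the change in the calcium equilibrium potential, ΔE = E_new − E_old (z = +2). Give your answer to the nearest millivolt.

E_old = (59.5/2)·log₁₀(1.40/0.000136) = 119.37 mV
E_new = (59.5/2)·log₁₀(4.14/0.000136) = 133.38 mV
ΔE = 133.38 − (119.37) = 14.01 mV

14 mV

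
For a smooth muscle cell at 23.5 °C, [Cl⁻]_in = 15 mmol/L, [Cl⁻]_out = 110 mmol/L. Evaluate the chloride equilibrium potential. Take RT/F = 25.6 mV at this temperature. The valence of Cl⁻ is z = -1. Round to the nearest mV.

E = (25.6/z) · ln([Cl⁻]_out/[Cl⁻]_in) with z = -1.
For an anion, dividing by z = -1 reverses the sign.
= (25.6/-1) · ln(110/15) = -25.60 · ln(7.333)
= -25.60 · (1.9924) = -51.01 mV

-51 mV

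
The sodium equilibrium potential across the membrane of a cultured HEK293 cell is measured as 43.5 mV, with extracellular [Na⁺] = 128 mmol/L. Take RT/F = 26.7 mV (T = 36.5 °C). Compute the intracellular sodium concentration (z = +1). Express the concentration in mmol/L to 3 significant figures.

Nernst: E = (26.7/1) · ln([out]/[in]), so ln([out]/[in]) = 43.5 × 1 / 26.7 = 1.6292.
[out]/[in] = e^(1.6292) = 5.1.
[in] = 128 / 5.1 = 25.1 mmol/L.

25.1 mmol/L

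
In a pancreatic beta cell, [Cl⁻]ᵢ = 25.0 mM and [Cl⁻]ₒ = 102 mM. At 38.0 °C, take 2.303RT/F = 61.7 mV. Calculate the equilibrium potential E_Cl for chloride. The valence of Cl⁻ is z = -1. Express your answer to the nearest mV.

E = (61.7/z) · log₁₀([Cl⁻]_out/[Cl⁻]_in) with z = -1.
For an anion, dividing by z = -1 reverses the sign.
= (61.7/-1) · log₁₀(102/25.0) = -61.70 · log₁₀(4.08)
= -61.70 · (0.6107) = -37.68 mV

-38 mV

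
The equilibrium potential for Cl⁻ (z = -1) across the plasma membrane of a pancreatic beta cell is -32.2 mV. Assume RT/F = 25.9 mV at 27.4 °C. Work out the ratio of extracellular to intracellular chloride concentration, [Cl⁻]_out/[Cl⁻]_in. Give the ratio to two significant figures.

3.5

ln([out]/[in]) = E·z/(25.9) = -32.2 × -1 / 25.9 = 1.2432
[out]/[in] = e^(1.2432) = 3.467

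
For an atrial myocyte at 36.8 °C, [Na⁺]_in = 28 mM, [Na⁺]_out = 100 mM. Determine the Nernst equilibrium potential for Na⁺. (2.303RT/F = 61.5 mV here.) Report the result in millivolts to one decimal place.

E = (61.5/z) · log₁₀([Na⁺]_out/[Na⁺]_in) with z = +1.
= (61.5/1) · log₁₀(100/28) = 61.50 · log₁₀(3.571)
= 61.50 · (0.5528) = 34.00 mV

34.0 mV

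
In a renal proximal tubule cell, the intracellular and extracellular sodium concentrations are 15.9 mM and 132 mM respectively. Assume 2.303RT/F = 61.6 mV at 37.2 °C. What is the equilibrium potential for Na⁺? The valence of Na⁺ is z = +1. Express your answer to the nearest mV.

E = (61.6/z) · log₁₀([Na⁺]_out/[Na⁺]_in) with z = +1.
= (61.6/1) · log₁₀(132/15.9) = 61.60 · log₁₀(8.302)
= 61.60 · (0.9192) = 56.62 mV

57 mV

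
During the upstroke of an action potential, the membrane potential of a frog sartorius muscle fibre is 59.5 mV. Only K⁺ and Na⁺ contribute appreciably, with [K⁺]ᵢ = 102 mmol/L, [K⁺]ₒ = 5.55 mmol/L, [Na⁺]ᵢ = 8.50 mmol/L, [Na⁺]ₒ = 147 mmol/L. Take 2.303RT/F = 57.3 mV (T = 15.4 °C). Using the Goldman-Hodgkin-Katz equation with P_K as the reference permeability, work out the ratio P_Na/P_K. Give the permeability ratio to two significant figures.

20

Let α = P_Na/P_K. GHK: Vm = 57.3·log₁₀[(Kₒ + α·Naₒ)/(Kᵢ + α·Naᵢ)].
10^(Vm/57.3) = 10^(59.5/57.3) = 10.924
So 10.924·(Kᵢ + α·Naᵢ) = Kₒ + α·Naₒ → α = (10.924·102.0 − 5.55) / (147.0 − 10.924·8.5)
α = (1114 − 5.55) / (147.0 − 92.86) = 1109/54.14 = 20.48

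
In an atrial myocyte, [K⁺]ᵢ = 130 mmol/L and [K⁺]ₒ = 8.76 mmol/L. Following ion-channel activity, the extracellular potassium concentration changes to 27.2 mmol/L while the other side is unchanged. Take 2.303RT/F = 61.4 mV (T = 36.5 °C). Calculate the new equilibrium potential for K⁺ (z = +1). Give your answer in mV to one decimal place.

After the shift: [K⁺]_out = 27.2, [K⁺]_in = 130 mmol/L.
E_new = (61.4/1)·log₁₀(27.2/130) = 61.40 · (-0.6794) = -41.71 mV

-41.7 mV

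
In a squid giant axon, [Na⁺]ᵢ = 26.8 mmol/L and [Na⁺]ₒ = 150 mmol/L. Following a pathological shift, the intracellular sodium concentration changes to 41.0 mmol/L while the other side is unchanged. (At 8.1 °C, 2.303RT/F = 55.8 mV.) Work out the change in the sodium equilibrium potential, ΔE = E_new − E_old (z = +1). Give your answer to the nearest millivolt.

-10 mV

E_old = (55.8/1)·log₁₀(150/26.8) = 41.74 mV
E_new = (55.8/1)·log₁₀(150/41.0) = 31.43 mV
ΔE = 31.43 − (41.74) = -10.30 mV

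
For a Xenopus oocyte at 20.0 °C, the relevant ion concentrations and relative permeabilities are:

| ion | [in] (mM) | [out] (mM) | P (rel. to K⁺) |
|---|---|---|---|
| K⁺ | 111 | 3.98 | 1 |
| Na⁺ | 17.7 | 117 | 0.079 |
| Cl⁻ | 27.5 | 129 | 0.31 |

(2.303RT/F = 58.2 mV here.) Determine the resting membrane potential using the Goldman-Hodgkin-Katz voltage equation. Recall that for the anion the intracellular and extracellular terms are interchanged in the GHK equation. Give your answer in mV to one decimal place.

-49.2 mV

Vm = 58.2 · log₁₀[(Σ P·[cation]ₒ + Σ P·[anion]ᵢ) / (Σ P·[cation]ᵢ + Σ P·[anion]ₒ)]
Numerator = 1×3.98 + 0.079×117 + 0.31×27.5 = 21.75
Denominator = 1×111 + 0.079×17.7 + 0.31×129 = 152.4
Vm = 58.2 · log₁₀(0.14271) = 58.2 × (-0.8455) = -49.21 mV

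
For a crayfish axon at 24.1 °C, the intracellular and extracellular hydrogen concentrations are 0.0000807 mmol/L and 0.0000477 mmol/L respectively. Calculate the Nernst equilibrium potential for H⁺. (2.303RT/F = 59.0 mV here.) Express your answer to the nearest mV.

E = (59.0/z) · log₁₀([H⁺]_out/[H⁺]_in) with z = +1.
= (59.0/1) · log₁₀(0.0000477/0.0000807) = 59.00 · log₁₀(0.5911)
= 59.00 · (-0.2284) = -13.47 mV

-13 mV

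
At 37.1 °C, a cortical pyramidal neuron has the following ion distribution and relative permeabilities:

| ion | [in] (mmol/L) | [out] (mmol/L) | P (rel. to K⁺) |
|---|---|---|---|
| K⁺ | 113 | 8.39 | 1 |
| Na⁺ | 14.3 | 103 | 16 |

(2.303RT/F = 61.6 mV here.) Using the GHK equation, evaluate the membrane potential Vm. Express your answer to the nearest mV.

Vm = 61.6 · log₁₀[(Σ P·[cation]ₒ + Σ P·[anion]ᵢ) / (Σ P·[cation]ᵢ + Σ P·[anion]ₒ)]
Numerator = 1×8.39 + 16×103 = 1656
Denominator = 1×113 + 16×14.3 = 341.8
Vm = 61.6 · log₁₀(4.8461) = 61.6 × (0.6854) = 42.22 mV

42 mV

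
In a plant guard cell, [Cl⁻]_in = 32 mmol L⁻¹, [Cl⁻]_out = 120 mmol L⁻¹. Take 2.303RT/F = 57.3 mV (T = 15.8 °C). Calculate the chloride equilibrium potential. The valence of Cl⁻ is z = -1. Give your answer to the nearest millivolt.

E = (57.3/z) · log₁₀([Cl⁻]_out/[Cl⁻]_in) with z = -1.
For an anion, dividing by z = -1 reverses the sign.
= (57.3/-1) · log₁₀(120/32) = -57.30 · log₁₀(3.75)
= -57.30 · (0.5740) = -32.89 mV

-33 mV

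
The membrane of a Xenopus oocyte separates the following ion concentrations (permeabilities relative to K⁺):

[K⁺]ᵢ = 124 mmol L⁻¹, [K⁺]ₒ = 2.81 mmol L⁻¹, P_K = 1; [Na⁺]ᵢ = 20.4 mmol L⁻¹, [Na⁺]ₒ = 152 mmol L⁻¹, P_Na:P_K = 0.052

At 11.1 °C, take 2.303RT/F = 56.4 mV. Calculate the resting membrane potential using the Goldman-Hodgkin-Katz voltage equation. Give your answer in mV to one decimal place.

Vm = 56.4 · log₁₀[(Σ P·[cation]ₒ + Σ P·[anion]ᵢ) / (Σ P·[cation]ᵢ + Σ P·[anion]ₒ)]
Numerator = 1×2.81 + 0.052×152 = 10.71
Denominator = 1×124 + 0.052×20.4 = 125.1
Vm = 56.4 · log₁₀(0.08567) = 56.4 × (-1.0672) = -60.19 mV

-60.2 mV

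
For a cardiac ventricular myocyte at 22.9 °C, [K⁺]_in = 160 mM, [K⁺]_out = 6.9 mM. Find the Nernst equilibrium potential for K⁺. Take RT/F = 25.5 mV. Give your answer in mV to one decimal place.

-80.2 mV

E = (25.5/z) · ln([K⁺]_out/[K⁺]_in) with z = +1.
= (25.5/1) · ln(6.9/160) = 25.50 · ln(0.04313)
= 25.50 · (-3.1437) = -80.16 mV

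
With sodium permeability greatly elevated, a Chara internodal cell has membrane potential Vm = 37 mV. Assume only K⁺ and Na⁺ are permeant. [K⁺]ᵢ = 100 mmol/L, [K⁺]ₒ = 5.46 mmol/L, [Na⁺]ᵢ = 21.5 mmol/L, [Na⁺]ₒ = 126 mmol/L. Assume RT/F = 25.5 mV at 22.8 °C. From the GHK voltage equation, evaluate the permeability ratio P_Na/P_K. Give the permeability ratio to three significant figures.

Let α = P_Na/P_K. GHK: Vm = 25.5·ln[(Kₒ + α·Naₒ)/(Kᵢ + α·Naᵢ)].
e^(Vm/25.5) = e^(37.0/25.5) = 4.2673
So 4.2673·(Kᵢ + α·Naᵢ) = Kₒ + α·Naₒ → α = (4.2673·100.0 − 5.46) / (126.0 − 4.2673·21.5)
α = (426.7 − 5.46) / (126.0 − 91.75) = 421.3/34.25 = 12.3

12.3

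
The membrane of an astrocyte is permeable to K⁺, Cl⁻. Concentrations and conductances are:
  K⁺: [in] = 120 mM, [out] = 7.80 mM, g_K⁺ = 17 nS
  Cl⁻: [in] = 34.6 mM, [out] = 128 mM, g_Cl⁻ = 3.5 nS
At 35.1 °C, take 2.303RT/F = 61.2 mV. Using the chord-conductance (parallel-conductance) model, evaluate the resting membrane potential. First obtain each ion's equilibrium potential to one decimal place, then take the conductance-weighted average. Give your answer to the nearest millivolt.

-66 mV

E_K⁺ = (61.2/1)·log₁₀(7.80/120) = -72.6 mV
E_Cl⁻ = (61.2/-1)·log₁₀(128/34.6) = -34.8 mV
Vm = (Σ gᵢEᵢ)/(Σ gᵢ) = (17·-72.6 + 3.5·-34.8) / (17 + 3.5)
= -1356.00 / 20.5 = -66.15 mV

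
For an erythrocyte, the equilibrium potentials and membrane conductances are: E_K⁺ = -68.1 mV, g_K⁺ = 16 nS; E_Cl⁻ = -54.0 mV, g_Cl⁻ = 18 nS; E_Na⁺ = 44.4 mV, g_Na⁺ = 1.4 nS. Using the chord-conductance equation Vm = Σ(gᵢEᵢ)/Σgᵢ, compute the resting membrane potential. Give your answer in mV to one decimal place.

Σ gᵢEᵢ = 16·(-68.1) + 18·(-54.0) + 1.4·(44.4) = -1999.44
Σ gᵢ = 16 + 18 + 1.4 = 35.4
Vm = -1999.44 / 35.4 = -56.48 mV

-56.5 mV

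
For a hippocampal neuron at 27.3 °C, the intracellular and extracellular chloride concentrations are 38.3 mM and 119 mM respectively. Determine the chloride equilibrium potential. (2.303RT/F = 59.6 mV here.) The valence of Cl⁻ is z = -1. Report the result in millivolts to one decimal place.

E = (59.6/z) · log₁₀([Cl⁻]_out/[Cl⁻]_in) with z = -1.
For an anion, dividing by z = -1 reverses the sign.
= (59.6/-1) · log₁₀(119/38.3) = -59.60 · log₁₀(3.107)
= -59.60 · (0.4923) = -29.34 mV

-29.3 mV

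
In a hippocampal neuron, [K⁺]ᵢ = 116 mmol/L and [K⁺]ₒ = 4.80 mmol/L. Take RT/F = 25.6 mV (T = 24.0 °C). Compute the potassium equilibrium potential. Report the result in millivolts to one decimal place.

E = (25.6/z) · ln([K⁺]_out/[K⁺]_in) with z = +1.
= (25.6/1) · ln(4.80/116) = 25.60 · ln(0.04138)
= 25.60 · (-3.1850) = -81.54 mV

-81.5 mV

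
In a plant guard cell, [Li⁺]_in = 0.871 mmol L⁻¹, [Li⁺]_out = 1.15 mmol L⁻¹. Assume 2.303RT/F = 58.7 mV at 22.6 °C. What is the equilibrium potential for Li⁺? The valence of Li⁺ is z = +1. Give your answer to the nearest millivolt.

7 mV

E = (58.7/z) · log₁₀([Li⁺]_out/[Li⁺]_in) with z = +1.
= (58.7/1) · log₁₀(1.15/0.871) = 58.70 · log₁₀(1.32)
= 58.70 · (0.1207) = 7.08 mV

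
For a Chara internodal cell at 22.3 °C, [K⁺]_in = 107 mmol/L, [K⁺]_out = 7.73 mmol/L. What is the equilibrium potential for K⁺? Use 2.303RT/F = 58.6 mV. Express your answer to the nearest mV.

-67 mV

E = (58.6/z) · log₁₀([K⁺]_out/[K⁺]_in) with z = +1.
= (58.6/1) · log₁₀(7.73/107) = 58.60 · log₁₀(0.07224)
= 58.60 · (-1.1412) = -66.87 mV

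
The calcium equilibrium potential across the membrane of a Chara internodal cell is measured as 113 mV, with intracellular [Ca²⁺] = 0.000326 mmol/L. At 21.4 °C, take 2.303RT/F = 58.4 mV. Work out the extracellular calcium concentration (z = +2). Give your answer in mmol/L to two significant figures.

2.4 mmol/L

Nernst: E = (58.4/2) · log₁₀([out]/[in]), so log₁₀([out]/[in]) = 113.0 × 2 / 58.4 = 3.8699.
[out]/[in] = 10^(3.8699) = 7411.
[out] = 7411 × 0.000326 = 2.416 mmol/L.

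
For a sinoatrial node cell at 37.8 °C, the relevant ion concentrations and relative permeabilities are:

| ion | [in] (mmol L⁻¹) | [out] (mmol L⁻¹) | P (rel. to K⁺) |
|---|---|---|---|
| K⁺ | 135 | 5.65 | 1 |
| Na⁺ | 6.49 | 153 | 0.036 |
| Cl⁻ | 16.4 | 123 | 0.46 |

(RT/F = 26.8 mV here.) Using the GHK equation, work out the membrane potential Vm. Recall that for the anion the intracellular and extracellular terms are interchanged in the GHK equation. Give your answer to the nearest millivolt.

-62 mV

Vm = 26.8 · ln[(Σ P·[cation]ₒ + Σ P·[anion]ᵢ) / (Σ P·[cation]ᵢ + Σ P·[anion]ₒ)]
Numerator = 1×5.65 + 0.036×153 + 0.46×16.4 = 18.7
Denominator = 1×135 + 0.036×6.49 + 0.46×123 = 191.8
Vm = 26.8 · ln(0.097501) = 26.8 × (-2.3279) = -62.39 mV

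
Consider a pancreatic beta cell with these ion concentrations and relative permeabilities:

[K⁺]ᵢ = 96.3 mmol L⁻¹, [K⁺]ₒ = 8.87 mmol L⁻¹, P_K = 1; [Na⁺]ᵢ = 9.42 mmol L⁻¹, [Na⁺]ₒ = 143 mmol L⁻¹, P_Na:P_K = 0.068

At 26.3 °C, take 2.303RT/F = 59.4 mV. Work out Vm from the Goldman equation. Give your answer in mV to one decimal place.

Vm = 59.4 · log₁₀[(Σ P·[cation]ₒ + Σ P·[anion]ᵢ) / (Σ P·[cation]ᵢ + Σ P·[anion]ₒ)]
Numerator = 1×8.87 + 0.068×143 = 18.59
Denominator = 1×96.3 + 0.068×9.42 = 96.94
Vm = 59.4 · log₁₀(0.19181) = 59.4 × (-0.7171) = -42.60 mV

-42.6 mV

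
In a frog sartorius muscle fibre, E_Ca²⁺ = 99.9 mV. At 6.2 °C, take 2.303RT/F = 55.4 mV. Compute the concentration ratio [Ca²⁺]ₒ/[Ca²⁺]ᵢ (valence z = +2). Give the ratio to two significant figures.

4000

log₁₀([out]/[in]) = E·z/(55.4) = 99.9 × 2 / 55.4 = 3.6065
[out]/[in] = 10^(3.6065) = 4041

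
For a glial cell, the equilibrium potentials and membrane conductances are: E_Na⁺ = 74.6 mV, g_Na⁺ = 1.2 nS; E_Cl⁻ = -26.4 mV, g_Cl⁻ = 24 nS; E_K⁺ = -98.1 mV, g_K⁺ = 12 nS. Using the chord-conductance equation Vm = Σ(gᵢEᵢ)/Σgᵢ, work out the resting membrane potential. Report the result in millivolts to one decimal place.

-46.3 mV

Σ gᵢEᵢ = 1.2·(74.6) + 24·(-26.4) + 12·(-98.1) = -1721.28
Σ gᵢ = 1.2 + 24 + 12 = 37.2
Vm = -1721.28 / 37.2 = -46.27 mV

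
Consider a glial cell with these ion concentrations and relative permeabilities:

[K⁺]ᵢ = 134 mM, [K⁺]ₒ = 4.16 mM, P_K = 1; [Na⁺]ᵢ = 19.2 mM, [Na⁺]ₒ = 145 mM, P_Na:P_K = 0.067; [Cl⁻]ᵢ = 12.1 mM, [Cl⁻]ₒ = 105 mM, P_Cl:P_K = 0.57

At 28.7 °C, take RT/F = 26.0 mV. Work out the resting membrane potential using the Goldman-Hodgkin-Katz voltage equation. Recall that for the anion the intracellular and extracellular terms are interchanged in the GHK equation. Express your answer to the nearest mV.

-58 mV

Vm = 26.0 · ln[(Σ P·[cation]ₒ + Σ P·[anion]ᵢ) / (Σ P·[cation]ᵢ + Σ P·[anion]ₒ)]
Numerator = 1×4.16 + 0.067×145 + 0.57×12.1 = 20.77
Denominator = 1×134 + 0.067×19.2 + 0.57×105 = 195.1
Vm = 26.0 · ln(0.10645) = 26.0 × (-2.2401) = -58.24 mV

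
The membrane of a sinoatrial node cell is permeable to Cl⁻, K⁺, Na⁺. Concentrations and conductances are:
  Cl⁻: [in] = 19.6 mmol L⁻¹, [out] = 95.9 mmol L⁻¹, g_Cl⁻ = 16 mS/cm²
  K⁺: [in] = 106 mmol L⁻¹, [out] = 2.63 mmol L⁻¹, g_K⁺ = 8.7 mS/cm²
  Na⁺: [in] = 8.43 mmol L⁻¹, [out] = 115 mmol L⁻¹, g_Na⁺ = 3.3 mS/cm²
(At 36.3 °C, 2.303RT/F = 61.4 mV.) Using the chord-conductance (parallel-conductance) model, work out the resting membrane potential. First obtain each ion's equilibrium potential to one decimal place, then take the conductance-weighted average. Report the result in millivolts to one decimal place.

-46.6 mV

E_Cl⁻ = (61.4/-1)·log₁₀(95.9/19.6) = -42.3 mV
E_K⁺ = (61.4/1)·log₁₀(2.63/106) = -98.6 mV
E_Na⁺ = (61.4/1)·log₁₀(115/8.43) = 69.7 mV
Vm = (Σ gᵢEᵢ)/(Σ gᵢ) = (16·-42.3 + 8.7·-98.6 + 3.3·69.7) / (16 + 8.7 + 3.3)
= -1304.61 / 28 = -46.59 mV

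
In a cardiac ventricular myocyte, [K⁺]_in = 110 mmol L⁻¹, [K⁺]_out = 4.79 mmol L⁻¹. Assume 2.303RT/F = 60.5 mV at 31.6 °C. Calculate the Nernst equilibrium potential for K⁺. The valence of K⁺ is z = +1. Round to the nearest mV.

E = (60.5/z) · log₁₀([K⁺]_out/[K⁺]_in) with z = +1.
= (60.5/1) · log₁₀(4.79/110) = 60.50 · log₁₀(0.04355)
= 60.50 · (-1.3611) = -82.34 mV

-82 mV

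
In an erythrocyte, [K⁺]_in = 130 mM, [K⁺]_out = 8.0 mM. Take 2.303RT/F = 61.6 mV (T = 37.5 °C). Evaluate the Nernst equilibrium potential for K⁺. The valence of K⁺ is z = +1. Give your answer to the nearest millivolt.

E = (61.6/z) · log₁₀([K⁺]_out/[K⁺]_in) with z = +1.
= (61.6/1) · log₁₀(8.0/130) = 61.60 · log₁₀(0.06154)
= 61.60 · (-1.2109) = -74.59 mV

-75 mV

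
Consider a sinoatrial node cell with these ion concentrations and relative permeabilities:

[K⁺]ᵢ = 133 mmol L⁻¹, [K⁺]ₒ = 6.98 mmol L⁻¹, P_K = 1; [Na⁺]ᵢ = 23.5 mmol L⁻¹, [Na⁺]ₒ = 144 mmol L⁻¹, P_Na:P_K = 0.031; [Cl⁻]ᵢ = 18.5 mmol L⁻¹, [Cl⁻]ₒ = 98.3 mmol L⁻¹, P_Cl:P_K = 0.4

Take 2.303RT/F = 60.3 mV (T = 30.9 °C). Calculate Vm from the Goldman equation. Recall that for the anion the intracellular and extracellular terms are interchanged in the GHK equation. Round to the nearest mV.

-58 mV

Vm = 60.3 · log₁₀[(Σ P·[cation]ₒ + Σ P·[anion]ᵢ) / (Σ P·[cation]ᵢ + Σ P·[anion]ₒ)]
Numerator = 1×6.98 + 0.031×144 + 0.4×18.5 = 18.84
Denominator = 1×133 + 0.031×23.5 + 0.4×98.3 = 173
Vm = 60.3 · log₁₀(0.10889) = 60.3 × (-0.9630) = -58.07 mV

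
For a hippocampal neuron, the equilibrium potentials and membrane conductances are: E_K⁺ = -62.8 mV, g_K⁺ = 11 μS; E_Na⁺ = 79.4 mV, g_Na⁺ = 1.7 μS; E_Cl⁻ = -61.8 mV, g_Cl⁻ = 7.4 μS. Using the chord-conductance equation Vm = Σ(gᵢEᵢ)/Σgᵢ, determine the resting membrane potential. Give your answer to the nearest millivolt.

Σ gᵢEᵢ = 11·(-62.8) + 1.7·(79.4) + 7.4·(-61.8) = -1013.14
Σ gᵢ = 11 + 1.7 + 7.4 = 20.1
Vm = -1013.14 / 20.1 = -50.40 mV

-50 mV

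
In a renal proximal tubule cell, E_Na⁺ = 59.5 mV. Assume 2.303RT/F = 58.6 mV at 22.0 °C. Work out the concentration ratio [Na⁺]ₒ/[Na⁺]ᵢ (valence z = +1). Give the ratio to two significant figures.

10

log₁₀([out]/[in]) = E·z/(58.6) = 59.5 × 1 / 58.6 = 1.0154
[out]/[in] = 10^(1.0154) = 10.36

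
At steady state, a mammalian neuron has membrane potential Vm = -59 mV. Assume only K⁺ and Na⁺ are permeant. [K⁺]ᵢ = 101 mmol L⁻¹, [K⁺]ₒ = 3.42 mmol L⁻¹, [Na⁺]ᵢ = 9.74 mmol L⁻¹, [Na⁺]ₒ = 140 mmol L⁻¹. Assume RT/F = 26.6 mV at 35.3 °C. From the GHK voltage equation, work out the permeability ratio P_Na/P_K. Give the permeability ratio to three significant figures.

Let α = P_Na/P_K. GHK: Vm = 26.6·ln[(Kₒ + α·Naₒ)/(Kᵢ + α·Naᵢ)].
e^(Vm/26.6) = e^(-59.0/26.6) = 0.10882
So 0.10882·(Kᵢ + α·Naᵢ) = Kₒ + α·Naₒ → α = (0.10882·101.0 − 3.42) / (140.0 − 0.10882·9.74)
α = (10.99 − 3.42) / (140.0 − 1.06) = 7.571/138.9 = 0.05449

0.0545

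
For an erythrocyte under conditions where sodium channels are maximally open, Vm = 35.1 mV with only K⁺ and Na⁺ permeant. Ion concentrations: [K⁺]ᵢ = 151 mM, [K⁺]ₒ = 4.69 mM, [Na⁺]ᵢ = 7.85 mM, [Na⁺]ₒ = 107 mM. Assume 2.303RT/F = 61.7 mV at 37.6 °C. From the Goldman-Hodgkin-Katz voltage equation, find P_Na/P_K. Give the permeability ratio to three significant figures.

Let α = P_Na/P_K. GHK: Vm = 61.7·log₁₀[(Kₒ + α·Naₒ)/(Kᵢ + α·Naᵢ)].
10^(Vm/61.7) = 10^(35.1/61.7) = 3.7058
So 3.7058·(Kᵢ + α·Naᵢ) = Kₒ + α·Naₒ → α = (3.7058·151.0 − 4.69) / (107.0 − 3.7058·7.85)
α = (559.6 − 4.69) / (107.0 − 29.09) = 554.9/77.91 = 7.122

7.12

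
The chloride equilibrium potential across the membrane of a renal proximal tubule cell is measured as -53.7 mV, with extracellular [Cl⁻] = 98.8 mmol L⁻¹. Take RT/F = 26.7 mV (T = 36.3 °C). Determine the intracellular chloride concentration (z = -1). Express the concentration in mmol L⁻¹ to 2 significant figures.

13 mmol L⁻¹

Nernst: E = (26.7/-1) · ln([out]/[in]), so ln([out]/[in]) = -53.7 × -1 / 26.7 = 2.0112.
[out]/[in] = e^(2.0112) = 7.473.
[in] = 98.8 / 7.473 = 13.22 mmol L⁻¹.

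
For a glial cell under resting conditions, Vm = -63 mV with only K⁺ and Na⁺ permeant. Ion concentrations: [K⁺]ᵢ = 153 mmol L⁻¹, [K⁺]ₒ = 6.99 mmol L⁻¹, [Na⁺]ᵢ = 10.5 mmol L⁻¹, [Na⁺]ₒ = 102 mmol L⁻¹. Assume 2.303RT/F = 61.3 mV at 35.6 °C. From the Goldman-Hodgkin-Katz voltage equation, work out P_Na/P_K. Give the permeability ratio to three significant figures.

0.0729

Let α = P_Na/P_K. GHK: Vm = 61.3·log₁₀[(Kₒ + α·Naₒ)/(Kᵢ + α·Naᵢ)].
10^(Vm/61.3) = 10^(-63.0/61.3) = 0.093814
So 0.093814·(Kᵢ + α·Naᵢ) = Kₒ + α·Naₒ → α = (0.093814·153.0 − 6.99) / (102.0 − 0.093814·10.5)
α = (14.35 − 6.99) / (102.0 − 0.985) = 7.364/101 = 0.0729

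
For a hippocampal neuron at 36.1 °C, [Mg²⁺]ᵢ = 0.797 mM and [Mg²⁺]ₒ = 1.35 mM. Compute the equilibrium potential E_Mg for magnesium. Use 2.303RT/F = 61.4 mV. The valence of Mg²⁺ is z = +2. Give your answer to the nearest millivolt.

7 mV

E = (61.4/z) · log₁₀([Mg²⁺]_out/[Mg²⁺]_in) with z = +2.
= (61.4/2) · log₁₀(1.35/0.797) = 30.70 · log₁₀(1.694)
= 30.70 · (0.2289) = 7.03 mV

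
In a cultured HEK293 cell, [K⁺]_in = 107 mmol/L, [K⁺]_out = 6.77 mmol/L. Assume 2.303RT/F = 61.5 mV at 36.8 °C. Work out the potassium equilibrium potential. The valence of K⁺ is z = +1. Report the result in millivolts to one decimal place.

E = (61.5/z) · log₁₀([K⁺]_out/[K⁺]_in) with z = +1.
= (61.5/1) · log₁₀(6.77/107) = 61.50 · log₁₀(0.06327)
= 61.50 · (-1.1988) = -73.73 mV

-73.7 mV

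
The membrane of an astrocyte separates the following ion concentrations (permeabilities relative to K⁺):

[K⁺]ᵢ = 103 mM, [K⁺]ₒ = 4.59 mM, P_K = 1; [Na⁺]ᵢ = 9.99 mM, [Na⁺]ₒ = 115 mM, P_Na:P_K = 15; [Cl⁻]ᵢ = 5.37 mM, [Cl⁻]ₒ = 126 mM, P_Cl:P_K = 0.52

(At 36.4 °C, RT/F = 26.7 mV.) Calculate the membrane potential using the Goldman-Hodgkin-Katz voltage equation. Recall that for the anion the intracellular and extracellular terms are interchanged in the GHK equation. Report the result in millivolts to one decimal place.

Vm = 26.7 · ln[(Σ P·[cation]ₒ + Σ P·[anion]ᵢ) / (Σ P·[cation]ᵢ + Σ P·[anion]ₒ)]
Numerator = 1×4.59 + 15×115 + 0.52×5.37 = 1732
Denominator = 1×103 + 15×9.99 + 0.52×126 = 318.4
Vm = 26.7 · ln(5.4414) = 26.7 × (1.6940) = 45.23 mV

45.2 mV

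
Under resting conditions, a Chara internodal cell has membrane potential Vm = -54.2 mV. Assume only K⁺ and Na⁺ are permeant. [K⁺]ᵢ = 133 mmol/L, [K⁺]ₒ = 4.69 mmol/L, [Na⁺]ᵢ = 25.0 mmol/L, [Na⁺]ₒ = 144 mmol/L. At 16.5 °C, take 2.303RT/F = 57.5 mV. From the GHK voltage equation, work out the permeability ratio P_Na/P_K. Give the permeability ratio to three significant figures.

0.0743

Let α = P_Na/P_K. GHK: Vm = 57.5·log₁₀[(Kₒ + α·Naₒ)/(Kᵢ + α·Naᵢ)].
10^(Vm/57.5) = 10^(-54.2/57.5) = 0.11413
So 0.11413·(Kᵢ + α·Naᵢ) = Kₒ + α·Naₒ → α = (0.11413·133.0 − 4.69) / (144.0 − 0.11413·25.0)
α = (15.18 − 4.69) / (144.0 − 2.853) = 10.49/141.1 = 0.07431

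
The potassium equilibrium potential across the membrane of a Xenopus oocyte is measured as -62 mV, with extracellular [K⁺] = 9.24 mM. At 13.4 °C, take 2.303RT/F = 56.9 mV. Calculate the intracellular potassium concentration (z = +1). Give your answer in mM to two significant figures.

Nernst: E = (56.9/1) · log₁₀([out]/[in]), so log₁₀([out]/[in]) = -62.0 × 1 / 56.9 = -1.0896.
[out]/[in] = 10^(-1.0896) = 0.08135.
[in] = 9.24 / 0.08135 = 113.6 mM.

110 mM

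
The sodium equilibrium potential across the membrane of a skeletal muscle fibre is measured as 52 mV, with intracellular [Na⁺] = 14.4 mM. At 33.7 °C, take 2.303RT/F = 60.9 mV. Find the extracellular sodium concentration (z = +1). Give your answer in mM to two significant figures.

Nernst: E = (60.9/1) · log₁₀([out]/[in]), so log₁₀([out]/[in]) = 52.0 × 1 / 60.9 = 0.8539.
[out]/[in] = 10^(0.8539) = 7.143.
[out] = 7.143 × 14.4 = 102.9 mM.

100 mM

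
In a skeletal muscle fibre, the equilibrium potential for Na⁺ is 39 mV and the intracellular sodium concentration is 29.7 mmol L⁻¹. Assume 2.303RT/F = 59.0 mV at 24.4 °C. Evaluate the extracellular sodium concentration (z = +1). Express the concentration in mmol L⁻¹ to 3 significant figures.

136 mmol L⁻¹

Nernst: E = (59.0/1) · log₁₀([out]/[in]), so log₁₀([out]/[in]) = 39.0 × 1 / 59.0 = 0.6610.
[out]/[in] = 10^(0.6610) = 4.582.
[out] = 4.582 × 29.7 = 136.1 mmol L⁻¹.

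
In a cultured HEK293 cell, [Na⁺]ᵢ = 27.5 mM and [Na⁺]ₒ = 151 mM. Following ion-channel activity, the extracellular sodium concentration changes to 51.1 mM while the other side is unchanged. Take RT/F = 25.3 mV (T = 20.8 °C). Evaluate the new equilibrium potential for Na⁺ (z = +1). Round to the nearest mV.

16 mV

After the shift: [Na⁺]_out = 51.1, [Na⁺]_in = 27.5 mM.
E_new = (25.3/1)·ln(51.1/27.5) = 25.30 · (0.6196) = 15.68 mV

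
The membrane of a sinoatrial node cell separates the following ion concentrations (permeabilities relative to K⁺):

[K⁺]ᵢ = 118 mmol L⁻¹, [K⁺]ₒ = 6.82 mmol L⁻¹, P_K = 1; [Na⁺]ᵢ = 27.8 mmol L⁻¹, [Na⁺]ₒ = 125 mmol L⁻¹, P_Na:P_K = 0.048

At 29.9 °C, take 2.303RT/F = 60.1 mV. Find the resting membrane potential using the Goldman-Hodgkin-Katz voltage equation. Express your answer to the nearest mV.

Vm = 60.1 · log₁₀[(Σ P·[cation]ₒ + Σ P·[anion]ᵢ) / (Σ P·[cation]ᵢ + Σ P·[anion]ₒ)]
Numerator = 1×6.82 + 0.048×125 = 12.82
Denominator = 1×118 + 0.048×27.8 = 119.3
Vm = 60.1 · log₁₀(0.10743) = 60.1 × (-0.9689) = -58.23 mV

-58 mV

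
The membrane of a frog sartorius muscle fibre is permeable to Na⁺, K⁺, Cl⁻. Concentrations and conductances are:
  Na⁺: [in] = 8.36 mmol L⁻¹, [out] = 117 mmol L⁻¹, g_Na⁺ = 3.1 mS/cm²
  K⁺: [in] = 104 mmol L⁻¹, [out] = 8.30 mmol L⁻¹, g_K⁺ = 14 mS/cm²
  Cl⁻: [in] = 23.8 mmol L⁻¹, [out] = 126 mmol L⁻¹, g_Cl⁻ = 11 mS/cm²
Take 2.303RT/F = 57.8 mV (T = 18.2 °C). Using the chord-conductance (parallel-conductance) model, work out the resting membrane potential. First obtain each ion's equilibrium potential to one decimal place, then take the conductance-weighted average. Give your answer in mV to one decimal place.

E_Na⁺ = (57.8/1)·log₁₀(117/8.36) = 66.2 mV
E_K⁺ = (57.8/1)·log₁₀(8.30/104) = -63.5 mV
E_Cl⁻ = (57.8/-1)·log₁₀(126/23.8) = -41.8 mV
Vm = (Σ gᵢEᵢ)/(Σ gᵢ) = (3.1·66.2 + 14·-63.5 + 11·-41.8) / (3.1 + 14 + 11)
= -1143.58 / 28.1 = -40.70 mV

-40.7 mV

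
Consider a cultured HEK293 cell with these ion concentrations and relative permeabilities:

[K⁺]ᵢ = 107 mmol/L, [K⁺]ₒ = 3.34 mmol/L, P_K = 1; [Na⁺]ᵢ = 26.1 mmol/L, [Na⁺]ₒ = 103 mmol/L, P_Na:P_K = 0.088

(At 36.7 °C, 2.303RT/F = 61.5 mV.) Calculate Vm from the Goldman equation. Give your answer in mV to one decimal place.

Vm = 61.5 · log₁₀[(Σ P·[cation]ₒ + Σ P·[anion]ᵢ) / (Σ P·[cation]ᵢ + Σ P·[anion]ₒ)]
Numerator = 1×3.34 + 0.088×103 = 12.4
Denominator = 1×107 + 0.088×26.1 = 109.3
Vm = 61.5 · log₁₀(0.11349) = 61.5 × (-0.9450) = -58.12 mV

-58.1 mV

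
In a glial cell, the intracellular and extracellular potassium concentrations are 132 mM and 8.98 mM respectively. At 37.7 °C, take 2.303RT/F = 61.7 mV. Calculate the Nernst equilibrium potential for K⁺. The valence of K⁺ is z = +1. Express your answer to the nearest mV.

E = (61.7/z) · log₁₀([K⁺]_out/[K⁺]_in) with z = +1.
= (61.7/1) · log₁₀(8.98/132) = 61.70 · log₁₀(0.06803)
= 61.70 · (-1.1673) = -72.02 mV

-72 mV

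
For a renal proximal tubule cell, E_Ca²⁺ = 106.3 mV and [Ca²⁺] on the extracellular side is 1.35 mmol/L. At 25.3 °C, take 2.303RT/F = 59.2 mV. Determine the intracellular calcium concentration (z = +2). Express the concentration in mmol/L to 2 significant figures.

Nernst: E = (59.2/2) · log₁₀([out]/[in]), so log₁₀([out]/[in]) = 106.3 × 2 / 59.2 = 3.5912.
[out]/[in] = 10^(3.5912) = 3901.
[in] = 1.35 / 3901 = 0.000346 mmol/L.

0.00035 mmol/L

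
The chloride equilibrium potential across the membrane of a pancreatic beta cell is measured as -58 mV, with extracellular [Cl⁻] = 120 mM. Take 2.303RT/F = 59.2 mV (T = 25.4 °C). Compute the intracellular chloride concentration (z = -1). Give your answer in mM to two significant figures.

13 mM

Nernst: E = (59.2/-1) · log₁₀([out]/[in]), so log₁₀([out]/[in]) = -58.0 × -1 / 59.2 = 0.9797.
[out]/[in] = 10^(0.9797) = 9.544.
[in] = 120 / 9.544 = 12.57 mM.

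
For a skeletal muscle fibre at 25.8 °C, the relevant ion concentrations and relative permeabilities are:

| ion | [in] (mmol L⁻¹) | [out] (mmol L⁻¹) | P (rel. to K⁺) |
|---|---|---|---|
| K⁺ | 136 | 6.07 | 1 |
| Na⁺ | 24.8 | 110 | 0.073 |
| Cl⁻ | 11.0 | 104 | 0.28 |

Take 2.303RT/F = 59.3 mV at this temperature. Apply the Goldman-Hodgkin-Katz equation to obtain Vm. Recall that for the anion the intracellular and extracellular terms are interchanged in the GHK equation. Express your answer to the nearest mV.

-59 mV

Vm = 59.3 · log₁₀[(Σ P·[cation]ₒ + Σ P·[anion]ᵢ) / (Σ P·[cation]ᵢ + Σ P·[anion]ₒ)]
Numerator = 1×6.07 + 0.073×110 + 0.28×11.0 = 17.18
Denominator = 1×136 + 0.073×24.8 + 0.28×104 = 166.9
Vm = 59.3 · log₁₀(0.10292) = 59.3 × (-0.9875) = -58.56 mV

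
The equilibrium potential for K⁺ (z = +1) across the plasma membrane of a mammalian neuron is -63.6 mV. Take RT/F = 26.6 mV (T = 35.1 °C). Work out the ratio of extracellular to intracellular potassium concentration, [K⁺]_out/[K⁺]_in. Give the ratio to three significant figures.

ln([out]/[in]) = E·z/(26.6) = -63.6 × 1 / 26.6 = -2.3910
[out]/[in] = e^(-2.3910) = 0.09154

0.0915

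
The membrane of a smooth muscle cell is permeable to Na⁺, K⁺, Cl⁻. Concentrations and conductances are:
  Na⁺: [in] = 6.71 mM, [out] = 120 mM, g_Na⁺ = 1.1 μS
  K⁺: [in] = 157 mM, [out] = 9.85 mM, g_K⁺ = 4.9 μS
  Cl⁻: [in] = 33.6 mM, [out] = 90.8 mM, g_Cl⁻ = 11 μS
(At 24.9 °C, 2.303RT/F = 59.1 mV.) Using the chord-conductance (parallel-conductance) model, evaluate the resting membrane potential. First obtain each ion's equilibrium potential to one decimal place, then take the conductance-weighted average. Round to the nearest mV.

E_Na⁺ = (59.1/1)·log₁₀(120/6.71) = 74.0 mV
E_K⁺ = (59.1/1)·log₁₀(9.85/157) = -71.1 mV
E_Cl⁻ = (59.1/-1)·log₁₀(90.8/33.6) = -25.5 mV
Vm = (Σ gᵢEᵢ)/(Σ gᵢ) = (1.1·74.0 + 4.9·-71.1 + 11·-25.5) / (1.1 + 4.9 + 11)
= -547.49 / 17 = -32.21 mV

-32 mV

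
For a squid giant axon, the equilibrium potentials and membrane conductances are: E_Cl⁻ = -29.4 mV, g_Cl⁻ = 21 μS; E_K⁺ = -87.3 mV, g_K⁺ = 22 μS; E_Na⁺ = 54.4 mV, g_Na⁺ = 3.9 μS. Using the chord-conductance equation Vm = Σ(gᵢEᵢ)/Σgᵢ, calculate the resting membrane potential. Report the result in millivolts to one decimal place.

-49.6 mV

Σ gᵢEᵢ = 21·(-29.4) + 22·(-87.3) + 3.9·(54.4) = -2325.84
Σ gᵢ = 21 + 22 + 3.9 = 46.9
Vm = -2325.84 / 46.9 = -49.59 mV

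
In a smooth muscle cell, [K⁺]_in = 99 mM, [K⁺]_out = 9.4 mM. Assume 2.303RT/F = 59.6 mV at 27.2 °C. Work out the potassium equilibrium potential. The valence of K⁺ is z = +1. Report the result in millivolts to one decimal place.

E = (59.6/z) · log₁₀([K⁺]_out/[K⁺]_in) with z = +1.
= (59.6/1) · log₁₀(9.4/99) = 59.60 · log₁₀(0.09495)
= 59.60 · (-1.0225) = -60.94 mV

-60.9 mV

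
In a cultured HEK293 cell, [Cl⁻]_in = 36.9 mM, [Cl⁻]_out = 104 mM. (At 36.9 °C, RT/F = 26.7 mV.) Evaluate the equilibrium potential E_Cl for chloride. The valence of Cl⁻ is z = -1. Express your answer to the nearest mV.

E = (26.7/z) · ln([Cl⁻]_out/[Cl⁻]_in) with z = -1.
For an anion, dividing by z = -1 reverses the sign.
= (26.7/-1) · ln(104/36.9) = -26.70 · ln(2.818)
= -26.70 · (1.0362) = -27.67 mV

-28 mV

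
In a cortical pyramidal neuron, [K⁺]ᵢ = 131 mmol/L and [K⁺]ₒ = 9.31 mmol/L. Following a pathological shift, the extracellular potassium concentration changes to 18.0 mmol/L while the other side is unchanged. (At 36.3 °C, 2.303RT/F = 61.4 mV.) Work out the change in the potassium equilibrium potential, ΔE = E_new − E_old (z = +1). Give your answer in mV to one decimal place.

17.6 mV

E_old = (61.4/1)·log₁₀(9.31/131) = -70.51 mV
E_new = (61.4/1)·log₁₀(18.0/131) = -52.93 mV
ΔE = -52.93 − (-70.51) = 17.58 mV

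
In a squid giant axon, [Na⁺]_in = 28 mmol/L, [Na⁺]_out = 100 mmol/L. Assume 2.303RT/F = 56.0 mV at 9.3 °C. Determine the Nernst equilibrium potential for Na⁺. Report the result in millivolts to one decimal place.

E = (56.0/z) · log₁₀([Na⁺]_out/[Na⁺]_in) with z = +1.
= (56.0/1) · log₁₀(100/28) = 56.00 · log₁₀(3.571)
= 56.00 · (0.5528) = 30.96 mV

31.0 mV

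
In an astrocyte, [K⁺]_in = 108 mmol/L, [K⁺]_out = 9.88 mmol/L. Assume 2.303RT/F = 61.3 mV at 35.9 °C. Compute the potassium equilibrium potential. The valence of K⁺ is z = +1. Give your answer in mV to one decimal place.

-63.7 mV

E = (61.3/z) · log₁₀([K⁺]_out/[K⁺]_in) with z = +1.
= (61.3/1) · log₁₀(9.88/108) = 61.30 · log₁₀(0.09148)
= 61.30 · (-1.0387) = -63.67 mV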